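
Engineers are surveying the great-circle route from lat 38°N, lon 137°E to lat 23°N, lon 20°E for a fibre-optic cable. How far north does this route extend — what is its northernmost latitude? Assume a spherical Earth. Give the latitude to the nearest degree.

≈ 50°N

The great circle lies in the plane with unit normal n̂ = (p₁ × p₂)/|p₁ × p₂|.
Here n̂_z ≈ -0.649; the vertex latitude is φ_max = arccos|n̂_z| ≈ 49.5°.
Check via Clairaut: cos φ_max = |cos φ₁| · sin C = cos(38.0°)·sin(55.4°) ≈ 0.649, again giving ≈ 49.5°.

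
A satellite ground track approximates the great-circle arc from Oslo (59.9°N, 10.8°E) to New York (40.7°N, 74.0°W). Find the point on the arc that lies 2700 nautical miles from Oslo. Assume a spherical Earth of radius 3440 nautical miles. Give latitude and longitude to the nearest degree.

≈ (47°N, 66°W)

The haversine formula gives a central angle δ ≈ 0.929 rad (53.2°) between the endpoints. The total great-circle distance is δ·R ≈ 0.929 × 3440 ≈ 3196 nmi, so the target fraction is f = 2700/3196 ≈ 0.845.
Interpolate at f ≈ 0.845 with slerp weights a = sin((1−f)δ)/sin δ ≈ 0.179, b = sin(fδ)/sin δ ≈ 0.882.
p = a·p₁ + b·p₂ ≈ (0.273, -0.626, 0.730); φ = arcsin(p_z) ≈ 46.93°, λ = atan2(p_y, p_x) ≈ -66.46°.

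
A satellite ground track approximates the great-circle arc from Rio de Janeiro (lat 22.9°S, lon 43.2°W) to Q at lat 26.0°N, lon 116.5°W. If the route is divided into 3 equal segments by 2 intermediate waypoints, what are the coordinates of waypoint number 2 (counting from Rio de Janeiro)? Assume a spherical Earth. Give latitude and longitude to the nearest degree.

≈ lat 11°N, lon 91°W

Write both endpoints as unit vectors p₁, p₂ with components (cos φ cos λ, cos φ sin λ, sin φ).
The central angle between the endpoints is δ = arccos(p₁·p₂) ≈ 1.503 rad (86.1°).
Interpolate at f = 2/3 with slerp weights a = sin((1−f)δ)/sin δ ≈ 0.482, b = sin(fδ)/sin δ ≈ 0.845.
p = a·p₁ + b·p₂ ≈ (-0.015, -0.983, 0.183); φ = arcsin(p_z) ≈ 10.54°, λ = atan2(p_y, p_x) ≈ -90.90°.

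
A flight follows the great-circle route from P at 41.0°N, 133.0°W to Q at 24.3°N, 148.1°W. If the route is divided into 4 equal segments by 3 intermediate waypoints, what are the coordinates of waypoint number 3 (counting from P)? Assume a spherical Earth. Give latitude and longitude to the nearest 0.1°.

Write both endpoints as unit vectors p₁, p₂ with components (cos φ cos λ, cos φ sin λ, sin φ).
The central angle between the endpoints is δ = arccos(p₁·p₂) ≈ 0.365 rad (20.9°).
Interpolate at f = 3/4 with slerp weights a = sin((1−f)δ)/sin δ ≈ 0.255, b = sin(fδ)/sin δ ≈ 0.757.
p = a·p₁ + b·p₂ ≈ (-0.717, -0.506, 0.479); φ = arcsin(p_z) ≈ 28.63°, λ = atan2(p_y, p_x) ≈ -144.82°.

≈ 28.6°N, 144.8°W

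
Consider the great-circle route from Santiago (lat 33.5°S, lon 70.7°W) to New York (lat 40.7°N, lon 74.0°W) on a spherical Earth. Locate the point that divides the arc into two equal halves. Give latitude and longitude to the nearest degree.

Write both endpoints as unit vectors p₁, p₂ with components (cos φ cos λ, cos φ sin λ, sin φ).
The central angle between the endpoints is δ = arccos(p₁·p₂) ≈ 1.296 rad (74.3°).
Interpolate at f = 1/2 with slerp weights a = sin((1−f)δ)/sin δ ≈ 0.627, b = sin(fδ)/sin δ ≈ 0.627.
p = a·p₁ + b·p₂ ≈ (0.304, -0.951, 0.063); φ = arcsin(p_z) ≈ 3.60°, λ = atan2(p_y, p_x) ≈ -72.27°.

≈ lat 4°N, lon 72°W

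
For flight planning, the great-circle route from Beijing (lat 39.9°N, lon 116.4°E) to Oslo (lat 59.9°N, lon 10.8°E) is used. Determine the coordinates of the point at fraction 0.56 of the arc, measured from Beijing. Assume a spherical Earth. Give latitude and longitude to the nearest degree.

≈ lat 64°N, lon 71°E

Convert each endpoint to a unit vector on the sphere (x = cos φ cos λ, y = cos φ sin λ, z = sin φ).
The central angle between the endpoints is δ = arccos(p₁·p₂) ≈ 1.102 rad (63.2°).
Interpolate at f = 0.56 with slerp weights a = sin((1−f)δ)/sin δ ≈ 0.523, b = sin(fδ)/sin δ ≈ 0.649.
p = a·p₁ + b·p₂ ≈ (0.141, 0.420, 0.896); φ = arcsin(p_z) ≈ 63.69°, λ = atan2(p_y, p_x) ≈ 71.40°.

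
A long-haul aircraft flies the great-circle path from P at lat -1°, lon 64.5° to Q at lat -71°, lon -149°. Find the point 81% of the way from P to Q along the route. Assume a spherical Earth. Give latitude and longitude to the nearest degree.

From cos δ = sin φ₁ sin φ₂ + cos φ₁ cos φ₂ cos Δλ, the central angle is δ ≈ 1.829 rad (104.8°).
Interpolate at f = 0.81 with slerp weights a = sin((1−f)δ)/sin δ ≈ 0.352, b = sin(fδ)/sin δ ≈ 1.030.
p = a·p₁ + b·p₂ ≈ (-0.136, 0.145, -0.980); φ = arcsin(p_z) ≈ -78.54°, λ = atan2(p_y, p_x) ≈ 133.13°.

≈ lat -79°, lon 133°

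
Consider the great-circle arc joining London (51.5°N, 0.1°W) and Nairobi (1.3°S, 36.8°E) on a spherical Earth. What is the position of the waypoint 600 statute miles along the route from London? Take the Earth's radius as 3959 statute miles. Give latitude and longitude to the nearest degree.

Write both endpoints as unit vectors p₁, p₂ with components (cos φ cos λ, cos φ sin λ, sin φ).
The central angle between the endpoints is δ = arccos(p₁·p₂) ≈ 1.070 rad (61.3°). The total great-circle distance is δ·R ≈ 1.070 × 3959 ≈ 4237 mi, so the target fraction is f = 600/4237 ≈ 0.142.
Interpolate at f ≈ 0.142 with slerp weights a = sin((1−f)δ)/sin δ ≈ 0.906, b = sin(fδ)/sin δ ≈ 0.172.
p = a·p₁ + b·p₂ ≈ (0.702, 0.102, 0.705); φ = arcsin(p_z) ≈ 44.84°, λ = atan2(p_y, p_x) ≈ 8.28°.

≈ (45°N, 8°E)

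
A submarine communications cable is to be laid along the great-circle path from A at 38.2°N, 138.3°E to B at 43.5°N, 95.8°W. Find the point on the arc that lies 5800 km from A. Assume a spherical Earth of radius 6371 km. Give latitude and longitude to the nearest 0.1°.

≈ 61.7°N, 142.4°W

The haversine formula gives a central angle δ ≈ 1.479 rad (84.8°) between the endpoints. The total great-circle distance is δ·R ≈ 1.479 × 6371 ≈ 9424 km, so the target fraction is f = 5800/9424 ≈ 0.615.
Interpolate at f ≈ 0.615 with slerp weights a = sin((1−f)δ)/sin δ ≈ 0.541, b = sin(fδ)/sin δ ≈ 0.793.
p = a·p₁ + b·p₂ ≈ (-0.376, -0.290, 0.880); φ = arcsin(p_z) ≈ 61.69°, λ = atan2(p_y, p_x) ≈ -142.37°.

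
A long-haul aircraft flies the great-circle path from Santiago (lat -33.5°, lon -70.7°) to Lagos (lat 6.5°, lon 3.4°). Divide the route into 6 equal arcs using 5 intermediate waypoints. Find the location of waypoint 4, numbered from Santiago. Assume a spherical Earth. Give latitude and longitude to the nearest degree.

≈ lat -9°, lon -18°

Convert each endpoint to a unit vector on the sphere (x = cos φ cos λ, y = cos φ sin λ, z = sin φ).
The central angle between the endpoints is δ = arccos(p₁·p₂) ≈ 1.406 rad (80.5°).
Interpolate at f = 4/6 with slerp weights a = sin((1−f)δ)/sin δ ≈ 0.458, b = sin(fδ)/sin δ ≈ 0.817.
p = a·p₁ + b·p₂ ≈ (0.936, -0.312, -0.160); φ = arcsin(p_z) ≈ -9.22°, λ = atan2(p_y, p_x) ≈ -18.44°.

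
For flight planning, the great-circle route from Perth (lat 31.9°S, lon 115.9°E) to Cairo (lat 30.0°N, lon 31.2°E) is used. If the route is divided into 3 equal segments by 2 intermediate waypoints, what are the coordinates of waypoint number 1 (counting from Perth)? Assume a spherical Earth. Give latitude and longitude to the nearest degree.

≈ lat 12°S, lon 86°E

Convert each endpoint to a unit vector on the sphere (x = cos φ cos λ, y = cos φ sin λ, z = sin φ).
The central angle between the endpoints is δ = arccos(p₁·p₂) ≈ 1.768 rad (101.3°).
Interpolate at f = 1/3 with slerp weights a = sin((1−f)δ)/sin δ ≈ 0.943, b = sin(fδ)/sin δ ≈ 0.567.
p = a·p₁ + b·p₂ ≈ (0.070, 0.974, -0.215); φ = arcsin(p_z) ≈ -12.39°, λ = atan2(p_y, p_x) ≈ 85.86°.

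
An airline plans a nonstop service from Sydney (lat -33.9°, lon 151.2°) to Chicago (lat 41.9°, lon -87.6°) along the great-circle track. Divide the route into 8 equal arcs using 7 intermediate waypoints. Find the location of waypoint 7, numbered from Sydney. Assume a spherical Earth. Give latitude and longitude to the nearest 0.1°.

Convert each endpoint to a unit vector on the sphere (x = cos φ cos λ, y = cos φ sin λ, z = sin φ).
The central angle between the endpoints is δ = arccos(p₁·p₂) ≈ 2.336 rad (133.8°).
Interpolate at f = 7/8 with slerp weights a = sin((1−f)δ)/sin δ ≈ 0.399, b = sin(fδ)/sin δ ≈ 1.234.
p = a·p₁ + b·p₂ ≈ (-0.252, -0.758, 0.602); φ = arcsin(p_z) ≈ 36.98°, λ = atan2(p_y, p_x) ≈ -108.37°.

≈ lat 37.0°, lon -108.4°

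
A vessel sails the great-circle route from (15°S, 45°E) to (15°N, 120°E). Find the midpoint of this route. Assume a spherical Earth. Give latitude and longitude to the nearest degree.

≈ (0°N, 82°E)

Convert each endpoint to a unit vector on the sphere (x = cos φ cos λ, y = cos φ sin λ, z = sin φ).
The central angle between the endpoints is δ = arccos(p₁·p₂) ≈ 1.395 rad (80.0°).
Interpolate at f = 1/2 with slerp weights a = sin((1−f)δ)/sin δ ≈ 0.652, b = sin(fδ)/sin δ ≈ 0.652.
p = a·p₁ + b·p₂ ≈ (0.131, 0.991, 0.000); φ = arcsin(p_z) ≈ 0.00°, λ = atan2(p_y, p_x) ≈ 82.50°.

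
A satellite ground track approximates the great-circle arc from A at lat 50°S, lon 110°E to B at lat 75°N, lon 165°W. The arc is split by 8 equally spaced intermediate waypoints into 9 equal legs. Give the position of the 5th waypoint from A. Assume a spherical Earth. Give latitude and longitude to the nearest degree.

Convert each endpoint to a unit vector on the sphere (x = cos φ cos λ, y = cos φ sin λ, z = sin φ).
The central angle between the endpoints is δ = arccos(p₁·p₂) ≈ 2.382 rad (136.5°).
Interpolate at f = 5/9 with slerp weights a = sin((1−f)δ)/sin δ ≈ 1.267, b = sin(fδ)/sin δ ≈ 1.409.
p = a·p₁ + b·p₂ ≈ (-0.631, 0.671, 0.390); φ = arcsin(p_z) ≈ 22.98°, λ = atan2(p_y, p_x) ≈ 133.24°.

≈ lat 23°N, lon 133°E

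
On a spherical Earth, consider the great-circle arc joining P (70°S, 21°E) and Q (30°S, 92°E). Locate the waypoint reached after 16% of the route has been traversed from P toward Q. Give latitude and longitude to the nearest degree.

≈ (67°S, 44°E)

From cos δ = sin φ₁ sin φ₂ + cos φ₁ cos φ₂ cos Δλ, the central angle is δ ≈ 0.969 rad (55.5°).
Interpolate at f = 0.16 with slerp weights a = sin((1−f)δ)/sin δ ≈ 0.882, b = sin(fδ)/sin δ ≈ 0.187.
p = a·p₁ + b·p₂ ≈ (0.276, 0.270, -0.922); φ = arcsin(p_z) ≈ -67.28°, λ = atan2(p_y, p_x) ≈ 44.40°.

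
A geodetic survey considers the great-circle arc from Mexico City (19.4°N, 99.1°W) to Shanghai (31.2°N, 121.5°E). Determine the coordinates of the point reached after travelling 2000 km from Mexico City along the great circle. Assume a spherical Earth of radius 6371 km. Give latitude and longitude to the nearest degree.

Convert each endpoint to a unit vector on the sphere (x = cos φ cos λ, y = cos φ sin λ, z = sin φ).
The central angle between the endpoints is δ = arccos(p₁·p₂) ≈ 2.027 rad (116.1°). The total great-circle distance is δ·R ≈ 2.027 × 6371 ≈ 12914 km, so the target fraction is f = 2000/12914 ≈ 0.155.
Interpolate at f ≈ 0.155 with slerp weights a = sin((1−f)δ)/sin δ ≈ 1.103, b = sin(fδ)/sin δ ≈ 0.344.
p = a·p₁ + b·p₂ ≈ (-0.318, -0.776, 0.544); φ = arcsin(p_z) ≈ 32.99°, λ = atan2(p_y, p_x) ≈ -112.29°.

≈ 33°N, 112°W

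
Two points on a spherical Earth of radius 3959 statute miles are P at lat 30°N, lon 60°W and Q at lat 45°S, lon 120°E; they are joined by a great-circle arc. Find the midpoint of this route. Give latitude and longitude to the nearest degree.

Write both endpoints as unit vectors p₁, p₂ with components (cos φ cos λ, cos φ sin λ, sin φ).
The central angle between the endpoints is δ = arccos(p₁·p₂) ≈ 2.880 rad (165.0°).
Interpolate at f = 1/2 with slerp weights a = sin((1−f)δ)/sin δ ≈ 3.831, b = sin(fδ)/sin δ ≈ 3.831.
p = a·p₁ + b·p₂ ≈ (0.304, -0.527, -0.793); φ = arcsin(p_z) ≈ -52.50°, λ = atan2(p_y, p_x) ≈ -60.00°.

≈ lat 52°S, lon 60°W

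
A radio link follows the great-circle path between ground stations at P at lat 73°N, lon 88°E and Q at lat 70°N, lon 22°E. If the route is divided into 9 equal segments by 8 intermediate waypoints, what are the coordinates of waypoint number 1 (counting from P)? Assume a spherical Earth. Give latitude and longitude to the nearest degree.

≈ lat 74°N, lon 81°E

Convert each endpoint to a unit vector on the sphere (x = cos φ cos λ, y = cos φ sin λ, z = sin φ).
The central angle between the endpoints is δ = arccos(p₁·p₂) ≈ 0.350 rad (20.1°).
Interpolate at f = 1/9 with slerp weights a = sin((1−f)δ)/sin δ ≈ 0.893, b = sin(fδ)/sin δ ≈ 0.113.
p = a·p₁ + b·p₂ ≈ (0.045, 0.275, 0.960); φ = arcsin(p_z) ≈ 73.80°, λ = atan2(p_y, p_x) ≈ 80.71°.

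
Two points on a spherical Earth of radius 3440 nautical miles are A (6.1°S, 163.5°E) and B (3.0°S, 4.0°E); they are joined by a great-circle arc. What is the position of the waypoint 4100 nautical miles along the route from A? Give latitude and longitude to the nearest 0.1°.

From cos δ = sin φ₁ sin φ₂ + cos φ₁ cos φ₂ cos Δλ, the central angle is δ ≈ 2.751 rad (157.6°). The total great-circle distance is δ·R ≈ 2.751 × 3440 ≈ 9462 nmi, so the target fraction is f = 4100/9462 ≈ 0.433.
Interpolate at f ≈ 0.433 with slerp weights a = sin((1−f)δ)/sin δ ≈ 2.624, b = sin(fδ)/sin δ ≈ 2.438.
p = a·p₁ + b·p₂ ≈ (-0.073, 0.911, -0.406); φ = arcsin(p_z) ≈ -23.98°, λ = atan2(p_y, p_x) ≈ 94.58°.

≈ (24.0°S, 94.6°E)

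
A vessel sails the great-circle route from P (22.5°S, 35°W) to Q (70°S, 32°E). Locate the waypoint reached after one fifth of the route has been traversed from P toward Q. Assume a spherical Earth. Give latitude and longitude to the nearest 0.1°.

Write both endpoints as unit vectors p₁, p₂ with components (cos φ cos λ, cos φ sin λ, sin φ).
The central angle between the endpoints is δ = arccos(p₁·p₂) ≈ 1.067 rad (61.1°).
Interpolate at f = 1/5 with slerp weights a = sin((1−f)δ)/sin δ ≈ 0.861, b = sin(fδ)/sin δ ≈ 0.242.
p = a·p₁ + b·p₂ ≈ (0.721, -0.412, -0.557); φ = arcsin(p_z) ≈ -33.82°, λ = atan2(p_y, p_x) ≈ -29.74°.

≈ (33.8°S, 29.7°W)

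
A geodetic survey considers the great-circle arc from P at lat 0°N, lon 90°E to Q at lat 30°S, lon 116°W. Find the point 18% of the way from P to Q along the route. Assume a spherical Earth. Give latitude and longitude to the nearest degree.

≈ lat 20°S, lon 106°E

Write both endpoints as unit vectors p₁, p₂ with components (cos φ cos λ, cos φ sin λ, sin φ).
The central angle between the endpoints is δ = arccos(p₁·p₂) ≈ 2.463 rad (141.1°).
Interpolate at f = 0.18 with slerp weights a = sin((1−f)δ)/sin δ ≈ 1.435, b = sin(fδ)/sin δ ≈ 0.683.
p = a·p₁ + b·p₂ ≈ (-0.259, 0.903, -0.342); φ = arcsin(p_z) ≈ -19.98°, λ = atan2(p_y, p_x) ≈ 106.02°.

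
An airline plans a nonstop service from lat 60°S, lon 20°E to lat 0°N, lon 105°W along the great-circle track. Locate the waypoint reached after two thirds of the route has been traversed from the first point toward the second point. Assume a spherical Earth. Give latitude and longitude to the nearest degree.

≈ lat 32°S, lon 88°W

The haversine formula gives a central angle δ ≈ 1.862 rad (106.7°) between the endpoints.
Interpolate at f = 2/3 with slerp weights a = sin((1−f)δ)/sin δ ≈ 0.607, b = sin(fδ)/sin δ ≈ 0.988.
p = a·p₁ + b·p₂ ≈ (0.030, -0.850, -0.526); φ = arcsin(p_z) ≈ -31.71°, λ = atan2(p_y, p_x) ≈ -88.01°.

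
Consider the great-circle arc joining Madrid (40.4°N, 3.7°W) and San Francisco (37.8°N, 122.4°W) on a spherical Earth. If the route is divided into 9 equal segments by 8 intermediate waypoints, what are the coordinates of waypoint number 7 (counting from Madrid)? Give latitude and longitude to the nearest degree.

The haversine formula gives a central angle δ ≈ 1.462 rad (83.8°) between the endpoints.
Interpolate at f = 7/9 with slerp weights a = sin((1−f)δ)/sin δ ≈ 0.321, b = sin(fδ)/sin δ ≈ 0.913.
p = a·p₁ + b·p₂ ≈ (-0.142, -0.625, 0.768); φ = arcsin(p_z) ≈ 50.14°, λ = atan2(p_y, p_x) ≈ -102.84°.

≈ (50°N, 103°W)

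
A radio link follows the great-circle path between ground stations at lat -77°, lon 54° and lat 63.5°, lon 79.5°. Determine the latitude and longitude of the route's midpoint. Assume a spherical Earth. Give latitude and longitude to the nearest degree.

≈ lat -7°, lon 71°

Write both endpoints as unit vectors p₁, p₂ with components (cos φ cos λ, cos φ sin λ, sin φ).
The central angle between the endpoints is δ = arccos(p₁·p₂) ≈ 2.468 rad (141.4°).
Interpolate at f = 1/2 with slerp weights a = sin((1−f)δ)/sin δ ≈ 1.512, b = sin(fδ)/sin δ ≈ 1.512.
p = a·p₁ + b·p₂ ≈ (0.323, 0.939, -0.120); φ = arcsin(p_z) ≈ -6.90°, λ = atan2(p_y, p_x) ≈ 71.02°.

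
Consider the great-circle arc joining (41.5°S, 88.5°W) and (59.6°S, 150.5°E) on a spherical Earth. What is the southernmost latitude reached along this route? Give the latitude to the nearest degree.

≈ 69°S

The great circle lies in the plane with unit normal n̂ = (p₁ × p₂)/|p₁ × p₂|.
Here n̂_z ≈ -0.351; the vertex latitude is φ_max = arccos|n̂_z| ≈ 69.5°.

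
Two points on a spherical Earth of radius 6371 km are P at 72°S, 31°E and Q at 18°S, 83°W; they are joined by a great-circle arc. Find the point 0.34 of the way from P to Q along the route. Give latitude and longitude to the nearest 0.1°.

≈ 65.8°S, 49.1°W

The haversine formula gives a central angle δ ≈ 1.396 rad (80.0°) between the endpoints.
Interpolate at f = 0.34 with slerp weights a = sin((1−f)δ)/sin δ ≈ 0.809, b = sin(fδ)/sin δ ≈ 0.464.
p = a·p₁ + b·p₂ ≈ (0.268, -0.309, -0.912); φ = arcsin(p_z) ≈ -65.84°, λ = atan2(p_y, p_x) ≈ -49.09°.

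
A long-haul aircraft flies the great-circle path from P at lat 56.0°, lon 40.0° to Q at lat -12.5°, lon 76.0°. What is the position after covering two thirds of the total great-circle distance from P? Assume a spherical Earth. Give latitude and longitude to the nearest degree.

Write both endpoints as unit vectors p₁, p₂ with components (cos φ cos λ, cos φ sin λ, sin φ).
The central angle between the endpoints is δ = arccos(p₁·p₂) ≈ 1.305 rad (74.8°).
Interpolate at f = 2/3 with slerp weights a = sin((1−f)δ)/sin δ ≈ 0.437, b = sin(fδ)/sin δ ≈ 0.792.
p = a·p₁ + b·p₂ ≈ (0.374, 0.908, 0.191); φ = arcsin(p_z) ≈ 10.99°, λ = atan2(p_y, p_x) ≈ 67.59°.

≈ lat 11°, lon 68°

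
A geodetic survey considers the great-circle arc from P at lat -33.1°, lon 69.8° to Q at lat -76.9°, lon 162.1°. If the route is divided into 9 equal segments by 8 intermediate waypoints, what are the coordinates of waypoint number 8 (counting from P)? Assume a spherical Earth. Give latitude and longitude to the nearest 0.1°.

≈ lat -76.5°, lon 133.7°

Write both endpoints as unit vectors p₁, p₂ with components (cos φ cos λ, cos φ sin λ, sin φ).
The central angle between the endpoints is δ = arccos(p₁·p₂) ≈ 1.019 rad (58.4°).
Interpolate at f = 8/9 with slerp weights a = sin((1−f)δ)/sin δ ≈ 0.133, b = sin(fδ)/sin δ ≈ 0.924.
p = a·p₁ + b·p₂ ≈ (-0.161, 0.169, -0.972); φ = arcsin(p_z) ≈ -76.52°, λ = atan2(p_y, p_x) ≈ 133.65°.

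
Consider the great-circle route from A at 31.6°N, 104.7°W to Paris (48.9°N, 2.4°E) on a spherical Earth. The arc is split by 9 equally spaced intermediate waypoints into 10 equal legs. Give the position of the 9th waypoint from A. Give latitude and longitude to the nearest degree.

≈ 53°N, 8°W

The haversine formula gives a central angle δ ≈ 1.338 rad (76.7°) between the endpoints.
Interpolate at f = 9/10 with slerp weights a = sin((1−f)δ)/sin δ ≈ 0.137, b = sin(fδ)/sin δ ≈ 0.959.
p = a·p₁ + b·p₂ ≈ (0.601, -0.087, 0.795); φ = arcsin(p_z) ≈ 52.64°, λ = atan2(p_y, p_x) ≈ -8.20°.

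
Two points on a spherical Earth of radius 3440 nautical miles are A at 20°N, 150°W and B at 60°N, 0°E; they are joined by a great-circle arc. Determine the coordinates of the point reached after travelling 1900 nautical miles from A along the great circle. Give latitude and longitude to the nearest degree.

Write both endpoints as unit vectors p₁, p₂ with components (cos φ cos λ, cos φ sin λ, sin φ).
The central angle between the endpoints is δ = arccos(p₁·p₂) ≈ 1.682 rad (96.4°). The total great-circle distance is δ·R ≈ 1.682 × 3440 ≈ 5785 nmi, so the target fraction is f = 1900/5785 ≈ 0.328.
Interpolate at f ≈ 0.328 with slerp weights a = sin((1−f)δ)/sin δ ≈ 0.910, b = sin(fδ)/sin δ ≈ 0.528.
p = a·p₁ + b·p₂ ≈ (-0.476, -0.427, 0.768); φ = arcsin(p_z) ≈ 50.20°, λ = atan2(p_y, p_x) ≈ -138.10°.

≈ 50°N, 138°W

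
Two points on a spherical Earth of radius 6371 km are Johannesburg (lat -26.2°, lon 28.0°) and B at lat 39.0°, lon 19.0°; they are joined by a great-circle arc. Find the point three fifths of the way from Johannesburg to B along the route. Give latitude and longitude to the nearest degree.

≈ lat 13°, lon 23°

Convert each endpoint to a unit vector on the sphere (x = cos φ cos λ, y = cos φ sin λ, z = sin φ).
The central angle between the endpoints is δ = arccos(p₁·p₂) ≈ 1.147 rad (65.7°).
Interpolate at f = 3/5 with slerp weights a = sin((1−f)δ)/sin δ ≈ 0.486, b = sin(fδ)/sin δ ≈ 0.697.
p = a·p₁ + b·p₂ ≈ (0.897, 0.381, 0.224); φ = arcsin(p_z) ≈ 12.94°, λ = atan2(p_y, p_x) ≈ 23.01°.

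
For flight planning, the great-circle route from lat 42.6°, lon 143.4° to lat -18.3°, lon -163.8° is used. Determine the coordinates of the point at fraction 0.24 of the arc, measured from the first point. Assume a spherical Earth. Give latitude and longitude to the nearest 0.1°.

Convert each endpoint to a unit vector on the sphere (x = cos φ cos λ, y = cos φ sin λ, z = sin φ).
The central angle between the endpoints is δ = arccos(p₁·p₂) ≈ 1.359 rad (77.9°).
Interpolate at f = 0.24 with slerp weights a = sin((1−f)δ)/sin δ ≈ 0.878, b = sin(fδ)/sin δ ≈ 0.328.
p = a·p₁ + b·p₂ ≈ (-0.818, 0.299, 0.492); φ = arcsin(p_z) ≈ 29.45°, λ = atan2(p_y, p_x) ≈ 159.94°.

≈ lat 29.5°, lon 159.9°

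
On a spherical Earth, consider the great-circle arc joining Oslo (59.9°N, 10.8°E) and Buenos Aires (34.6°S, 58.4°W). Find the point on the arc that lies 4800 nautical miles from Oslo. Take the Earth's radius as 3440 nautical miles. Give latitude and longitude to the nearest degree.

Write both endpoints as unit vectors p₁, p₂ with components (cos φ cos λ, cos φ sin λ, sin φ).
The central angle between the endpoints is δ = arccos(p₁·p₂) ≈ 1.923 rad (110.2°). The total great-circle distance is δ·R ≈ 1.923 × 3440 ≈ 6614 nmi, so the target fraction is f = 4800/6614 ≈ 0.726.
Interpolate at f ≈ 0.726 with slerp weights a = sin((1−f)δ)/sin δ ≈ 0.536, b = sin(fδ)/sin δ ≈ 1.049.
p = a·p₁ + b·p₂ ≈ (0.717, -0.685, -0.132); φ = arcsin(p_z) ≈ -7.58°, λ = atan2(p_y, p_x) ≈ -43.71°.

≈ (8°S, 44°W)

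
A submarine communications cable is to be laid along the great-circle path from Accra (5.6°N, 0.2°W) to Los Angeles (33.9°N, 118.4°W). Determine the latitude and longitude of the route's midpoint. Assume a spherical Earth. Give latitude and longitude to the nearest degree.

Convert each endpoint to a unit vector on the sphere (x = cos φ cos λ, y = cos φ sin λ, z = sin φ).
The central angle between the endpoints is δ = arccos(p₁·p₂) ≈ 1.913 rad (109.6°).
Interpolate at f = 1/2 with slerp weights a = sin((1−f)δ)/sin δ ≈ 0.868, b = sin(fδ)/sin δ ≈ 0.868.
p = a·p₁ + b·p₂ ≈ (0.521, -0.637, 0.569); φ = arcsin(p_z) ≈ 34.66°, λ = atan2(p_y, p_x) ≈ -50.70°.

≈ 35°N, 51°W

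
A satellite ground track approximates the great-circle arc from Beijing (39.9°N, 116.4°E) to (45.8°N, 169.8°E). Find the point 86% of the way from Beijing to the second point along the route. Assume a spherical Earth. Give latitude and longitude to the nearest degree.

Convert each endpoint to a unit vector on the sphere (x = cos φ cos λ, y = cos φ sin λ, z = sin φ).
The central angle between the endpoints is δ = arccos(p₁·p₂) ≈ 0.678 rad (38.9°).
Interpolate at f = 0.86 with slerp weights a = sin((1−f)δ)/sin δ ≈ 0.151, b = sin(fδ)/sin δ ≈ 0.878.
p = a·p₁ + b·p₂ ≈ (-0.654, 0.212, 0.726); φ = arcsin(p_z) ≈ 46.57°, λ = atan2(p_y, p_x) ≈ 162.02°.

≈ (47°N, 162°E)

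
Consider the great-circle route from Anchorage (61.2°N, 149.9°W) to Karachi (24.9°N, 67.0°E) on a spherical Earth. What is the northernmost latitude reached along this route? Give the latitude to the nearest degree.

≈ 75°N

The great circle lies in the plane with unit normal n̂ = (p₁ × p₂)/|p₁ × p₂|.
Here n̂_z ≈ -0.262; the vertex latitude is φ_max = arccos|n̂_z| ≈ 74.8°.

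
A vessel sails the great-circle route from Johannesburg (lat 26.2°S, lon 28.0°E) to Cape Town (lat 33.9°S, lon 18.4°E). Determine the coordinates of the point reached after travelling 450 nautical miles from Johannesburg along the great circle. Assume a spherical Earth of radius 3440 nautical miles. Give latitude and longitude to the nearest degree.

The haversine formula gives a central angle δ ≈ 0.198 rad (11.3°) between the endpoints. The total great-circle distance is δ·R ≈ 0.198 × 3440 ≈ 680 nmi, so the target fraction is f = 450/680 ≈ 0.662.
Interpolate at f ≈ 0.662 with slerp weights a = sin((1−f)δ)/sin δ ≈ 0.340, b = sin(fδ)/sin δ ≈ 0.665.
p = a·p₁ + b·p₂ ≈ (0.793, 0.317, -0.521); φ = arcsin(p_z) ≈ -31.38°, λ = atan2(p_y, p_x) ≈ 21.81°.

≈ lat 31°S, lon 22°E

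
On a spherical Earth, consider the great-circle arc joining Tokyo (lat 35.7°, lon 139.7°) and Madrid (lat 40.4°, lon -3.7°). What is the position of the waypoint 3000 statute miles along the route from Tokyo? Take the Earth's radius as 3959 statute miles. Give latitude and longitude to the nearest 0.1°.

≈ lat 67.0°, lon 86.3°

Write both endpoints as unit vectors p₁, p₂ with components (cos φ cos λ, cos φ sin λ, sin φ).
The central angle between the endpoints is δ = arccos(p₁·p₂) ≈ 1.689 rad (96.8°). The total great-circle distance is δ·R ≈ 1.689 × 3959 ≈ 6688 mi, so the target fraction is f = 3000/6688 ≈ 0.449.
Interpolate at f ≈ 0.449 with slerp weights a = sin((1−f)δ)/sin δ ≈ 0.808, b = sin(fδ)/sin δ ≈ 0.692.
p = a·p₁ + b·p₂ ≈ (0.025, 0.391, 0.920); φ = arcsin(p_z) ≈ 66.96°, λ = atan2(p_y, p_x) ≈ 86.28°.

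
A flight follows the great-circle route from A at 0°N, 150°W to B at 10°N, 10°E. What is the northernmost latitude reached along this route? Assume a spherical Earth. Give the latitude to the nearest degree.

≈ 27°N

The great circle lies in the plane with unit normal n̂ = (p₁ × p₂)/|p₁ × p₂|.
Here n̂_z ≈ +0.889; the vertex latitude is φ_max = arccos|n̂_z| ≈ 27.3°.
Check via Clairaut: cos φ_max = |cos φ₁| · sin C = cos(0.0°)·sin(62.7°) ≈ 0.889, again giving ≈ 27.3°.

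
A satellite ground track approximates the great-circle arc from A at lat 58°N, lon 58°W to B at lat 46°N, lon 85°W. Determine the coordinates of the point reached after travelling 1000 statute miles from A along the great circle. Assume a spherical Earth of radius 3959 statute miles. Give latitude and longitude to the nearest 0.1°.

Write both endpoints as unit vectors p₁, p₂ with components (cos φ cos λ, cos φ sin λ, sin φ).
The central angle between the endpoints is δ = arccos(p₁·p₂) ≈ 0.354 rad (20.3°). The total great-circle distance is δ·R ≈ 0.354 × 3959 ≈ 1401 mi, so the target fraction is f = 1000/1401 ≈ 0.714.
Interpolate at f ≈ 0.714 with slerp weights a = sin((1−f)δ)/sin δ ≈ 0.292, b = sin(fδ)/sin δ ≈ 0.721.
p = a·p₁ + b·p₂ ≈ (0.126, -0.630, 0.766); φ = arcsin(p_z) ≈ 50.02°, λ = atan2(p_y, p_x) ≈ -78.73°.

≈ lat 50.0°N, lon 78.7°W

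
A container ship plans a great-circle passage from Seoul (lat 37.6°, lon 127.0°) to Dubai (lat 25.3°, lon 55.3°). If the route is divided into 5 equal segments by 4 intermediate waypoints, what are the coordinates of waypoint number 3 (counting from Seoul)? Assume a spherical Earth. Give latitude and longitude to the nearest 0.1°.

Convert each endpoint to a unit vector on the sphere (x = cos φ cos λ, y = cos φ sin λ, z = sin φ).
The central angle between the endpoints is δ = arccos(p₁·p₂) ≈ 1.064 rad (60.9°).
Interpolate at f = 3/5 with slerp weights a = sin((1−f)δ)/sin δ ≈ 0.472, b = sin(fδ)/sin δ ≈ 0.682.
p = a·p₁ + b·p₂ ≈ (0.126, 0.805, 0.579); φ = arcsin(p_z) ≈ 35.40°, λ = atan2(p_y, p_x) ≈ 81.13°.

≈ lat 35.4°, lon 81.1°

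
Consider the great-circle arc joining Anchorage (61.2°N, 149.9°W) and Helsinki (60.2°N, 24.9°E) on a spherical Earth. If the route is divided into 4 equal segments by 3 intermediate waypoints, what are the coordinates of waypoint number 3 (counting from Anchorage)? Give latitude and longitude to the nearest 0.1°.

Convert each endpoint to a unit vector on the sphere (x = cos φ cos λ, y = cos φ sin λ, z = sin φ).
The central angle between the endpoints is δ = arccos(p₁·p₂) ≈ 1.022 rad (58.5°).
Interpolate at f = 3/4 with slerp weights a = sin((1−f)δ)/sin δ ≈ 0.296, b = sin(fδ)/sin δ ≈ 0.813.
p = a·p₁ + b·p₂ ≈ (0.243, 0.099, 0.965); φ = arcsin(p_z) ≈ 74.80°, λ = atan2(p_y, p_x) ≈ 22.07°.

≈ (74.8°N, 22.1°E)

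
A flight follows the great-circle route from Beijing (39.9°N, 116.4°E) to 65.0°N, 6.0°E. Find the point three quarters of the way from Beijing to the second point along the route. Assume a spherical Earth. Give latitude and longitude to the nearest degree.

From cos δ = sin φ₁ sin φ₂ + cos φ₁ cos φ₂ cos Δλ, the central angle is δ ≈ 1.083 rad (62.1°).
Interpolate at f = 3/4 with slerp weights a = sin((1−f)δ)/sin δ ≈ 0.303, b = sin(fδ)/sin δ ≈ 0.822.
p = a·p₁ + b·p₂ ≈ (0.242, 0.244, 0.939); φ = arcsin(p_z) ≈ 69.88°, λ = atan2(p_y, p_x) ≈ 45.27°.

≈ 70°N, 45°E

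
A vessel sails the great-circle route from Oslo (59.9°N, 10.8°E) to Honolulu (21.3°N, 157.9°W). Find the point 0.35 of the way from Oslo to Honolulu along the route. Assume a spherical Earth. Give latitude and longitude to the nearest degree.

≈ 83°N, 112°W

Write both endpoints as unit vectors p₁, p₂ with components (cos φ cos λ, cos φ sin λ, sin φ).
The central angle between the endpoints is δ = arccos(p₁·p₂) ≈ 1.715 rad (98.3°).
Interpolate at f = 0.35 with slerp weights a = sin((1−f)δ)/sin δ ≈ 0.907, b = sin(fδ)/sin δ ≈ 0.571.
p = a·p₁ + b·p₂ ≈ (-0.046, -0.115, 0.992); φ = arcsin(p_z) ≈ 82.90°, λ = atan2(p_y, p_x) ≈ -111.75°.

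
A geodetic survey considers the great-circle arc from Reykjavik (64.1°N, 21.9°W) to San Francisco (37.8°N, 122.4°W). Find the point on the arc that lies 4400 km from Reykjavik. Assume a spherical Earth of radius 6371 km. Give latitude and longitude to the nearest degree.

Write both endpoints as unit vectors p₁, p₂ with components (cos φ cos λ, cos φ sin λ, sin φ).
The central angle between the endpoints is δ = arccos(p₁·p₂) ≈ 1.060 rad (60.8°). The total great-circle distance is δ·R ≈ 1.060 × 6371 ≈ 6756 km, so the target fraction is f = 4400/6756 ≈ 0.651.
Interpolate at f ≈ 0.651 with slerp weights a = sin((1−f)δ)/sin δ ≈ 0.414, b = sin(fδ)/sin δ ≈ 0.730.
p = a·p₁ + b·p₂ ≈ (-0.141, -0.555, 0.820); φ = arcsin(p_z) ≈ 55.09°, λ = atan2(p_y, p_x) ≈ -104.28°.

≈ 55°N, 104°W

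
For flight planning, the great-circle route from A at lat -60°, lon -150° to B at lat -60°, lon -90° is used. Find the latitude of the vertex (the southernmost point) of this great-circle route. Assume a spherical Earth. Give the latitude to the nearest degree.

The great circle lies in the plane with unit normal n̂ = (p₁ × p₂)/|p₁ × p₂|.
Here n̂_z ≈ +0.447; the vertex latitude is φ_max = arccos|n̂_z| ≈ 63.4°.
Check via Clairaut: cos φ_max = |cos φ₁| · sin C = cos(60.0°)·sin(116.6°) ≈ 0.447, again giving ≈ 63.4°.

≈ -63°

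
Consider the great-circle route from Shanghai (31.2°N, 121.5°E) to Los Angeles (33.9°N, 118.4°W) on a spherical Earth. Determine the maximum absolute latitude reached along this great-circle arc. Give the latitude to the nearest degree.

The great circle lies in the plane with unit normal n̂ = (p₁ × p₂)/|p₁ × p₂|.
Here n̂_z ≈ +0.616; the vertex latitude is φ_max = arccos|n̂_z| ≈ 52.0°.
Check via Clairaut: cos φ_max = |cos φ₁| · sin C = cos(31.2°)·sin(46.0°) ≈ 0.616, again giving ≈ 52.0°.

≈ 52°N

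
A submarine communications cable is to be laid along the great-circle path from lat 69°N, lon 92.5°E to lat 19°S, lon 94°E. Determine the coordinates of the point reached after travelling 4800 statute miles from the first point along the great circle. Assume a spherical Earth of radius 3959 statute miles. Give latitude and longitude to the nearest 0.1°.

The haversine formula gives a central angle δ ≈ 1.536 rad (88.0°) between the endpoints. The total great-circle distance is δ·R ≈ 1.536 × 3959 ≈ 6081 mi, so the target fraction is f = 4800/6081 ≈ 0.789.
Interpolate at f ≈ 0.789 with slerp weights a = sin((1−f)δ)/sin δ ≈ 0.318, b = sin(fδ)/sin δ ≈ 0.937.
p = a·p₁ + b·p₂ ≈ (-0.067, 0.998, -0.008); φ = arcsin(p_z) ≈ -0.46°, λ = atan2(p_y, p_x) ≈ 93.83°.

≈ lat 0.5°S, lon 93.8°E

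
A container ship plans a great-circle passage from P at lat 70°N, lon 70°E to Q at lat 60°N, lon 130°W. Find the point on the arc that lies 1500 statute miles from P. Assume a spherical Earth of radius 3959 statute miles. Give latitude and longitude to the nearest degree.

Convert each endpoint to a unit vector on the sphere (x = cos φ cos λ, y = cos φ sin λ, z = sin φ).
The central angle between the endpoints is δ = arccos(p₁·p₂) ≈ 0.859 rad (49.2°). The total great-circle distance is δ·R ≈ 0.859 × 3959 ≈ 3401 mi, so the target fraction is f = 1500/3401 ≈ 0.441.
Interpolate at f ≈ 0.441 with slerp weights a = sin((1−f)δ)/sin δ ≈ 0.610, b = sin(fδ)/sin δ ≈ 0.488.
p = a·p₁ + b·p₂ ≈ (-0.086, 0.009, 0.996); φ = arcsin(p_z) ≈ 85.06°, λ = atan2(p_y, p_x) ≈ 174.01°.

≈ lat 85°N, lon 174°E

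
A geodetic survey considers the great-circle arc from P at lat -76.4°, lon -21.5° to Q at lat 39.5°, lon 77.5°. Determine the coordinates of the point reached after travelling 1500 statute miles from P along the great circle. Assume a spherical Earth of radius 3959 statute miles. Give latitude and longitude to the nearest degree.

Write both endpoints as unit vectors p₁, p₂ with components (cos φ cos λ, cos φ sin λ, sin φ).
The central angle between the endpoints is δ = arccos(p₁·p₂) ≈ 2.274 rad (130.3°). The total great-circle distance is δ·R ≈ 2.274 × 3959 ≈ 9003 mi, so the target fraction is f = 1500/9003 ≈ 0.167.
Interpolate at f ≈ 0.167 with slerp weights a = sin((1−f)δ)/sin δ ≈ 1.243, b = sin(fδ)/sin δ ≈ 0.485.
p = a·p₁ + b·p₂ ≈ (0.353, 0.258, -0.899); φ = arcsin(p_z) ≈ -64.07°, λ = atan2(p_y, p_x) ≈ 36.20°.

≈ lat -64°, lon 36°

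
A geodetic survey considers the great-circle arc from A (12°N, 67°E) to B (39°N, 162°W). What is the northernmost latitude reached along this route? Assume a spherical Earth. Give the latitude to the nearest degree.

≈ 52°N

The great circle lies in the plane with unit normal n̂ = (p₁ × p₂)/|p₁ × p₂|.
Here n̂_z ≈ +0.617; the vertex latitude is φ_max = arccos|n̂_z| ≈ 51.9°.
Check via Clairaut: cos φ_max = |cos φ₁| · sin C = cos(12.0°)·sin(39.1°) ≈ 0.617, again giving ≈ 51.9°.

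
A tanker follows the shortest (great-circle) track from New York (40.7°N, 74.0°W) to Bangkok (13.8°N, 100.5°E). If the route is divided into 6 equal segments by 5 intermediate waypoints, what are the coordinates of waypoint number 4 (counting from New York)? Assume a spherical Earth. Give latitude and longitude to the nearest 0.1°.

From cos δ = sin φ₁ sin φ₂ + cos φ₁ cos φ₂ cos Δλ, the central angle is δ ≈ 2.186 rad (125.3°).
Interpolate at f = 4/6 with slerp weights a = sin((1−f)δ)/sin δ ≈ 0.816, b = sin(fδ)/sin δ ≈ 1.217.
p = a·p₁ + b·p₂ ≈ (-0.045, 0.568, 0.822); φ = arcsin(p_z) ≈ 55.29°, λ = atan2(p_y, p_x) ≈ 94.53°.

≈ (55.3°N, 94.5°E)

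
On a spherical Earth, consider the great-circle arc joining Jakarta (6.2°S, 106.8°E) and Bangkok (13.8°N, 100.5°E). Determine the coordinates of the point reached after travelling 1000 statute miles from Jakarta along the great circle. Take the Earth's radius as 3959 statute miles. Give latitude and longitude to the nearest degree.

Write both endpoints as unit vectors p₁, p₂ with components (cos φ cos λ, cos φ sin λ, sin φ).
The central angle between the endpoints is δ = arccos(p₁·p₂) ≈ 0.366 rad (21.0°). The total great-circle distance is δ·R ≈ 0.366 × 3959 ≈ 1448 mi, so the target fraction is f = 1000/1448 ≈ 0.691.
Interpolate at f ≈ 0.691 with slerp weights a = sin((1−f)δ)/sin δ ≈ 0.316, b = sin(fδ)/sin δ ≈ 0.699.
p = a·p₁ + b·p₂ ≈ (-0.214, 0.968, 0.133); φ = arcsin(p_z) ≈ 7.62°, λ = atan2(p_y, p_x) ≈ 102.49°.

≈ 8°N, 102°E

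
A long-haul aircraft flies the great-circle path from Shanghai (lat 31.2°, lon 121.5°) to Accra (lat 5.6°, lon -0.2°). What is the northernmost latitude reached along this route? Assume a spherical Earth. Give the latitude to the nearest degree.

The great circle lies in the plane with unit normal n̂ = (p₁ × p₂)/|p₁ × p₂|.
Here n̂_z ≈ -0.789; the vertex latitude is φ_max = arccos|n̂_z| ≈ 37.9°.

≈ 38°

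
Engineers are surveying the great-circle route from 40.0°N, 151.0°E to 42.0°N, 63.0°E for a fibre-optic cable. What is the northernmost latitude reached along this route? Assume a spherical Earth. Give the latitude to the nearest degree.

≈ 50°N

The great circle lies in the plane with unit normal n̂ = (p₁ × p₂)/|p₁ × p₂|.
Here n̂_z ≈ -0.637; the vertex latitude is φ_max = arccos|n̂_z| ≈ 50.4°.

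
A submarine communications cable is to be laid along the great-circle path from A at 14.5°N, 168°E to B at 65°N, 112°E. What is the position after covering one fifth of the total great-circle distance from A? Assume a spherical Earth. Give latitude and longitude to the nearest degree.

≈ 26°N, 163°E

Convert each endpoint to a unit vector on the sphere (x = cos φ cos λ, y = cos φ sin λ, z = sin φ).
The central angle between the endpoints is δ = arccos(p₁·p₂) ≈ 1.098 rad (62.9°).
Interpolate at f = 1/5 with slerp weights a = sin((1−f)δ)/sin δ ≈ 0.865, b = sin(fδ)/sin δ ≈ 0.245.
p = a·p₁ + b·p₂ ≈ (-0.857, 0.270, 0.438); φ = arcsin(p_z) ≈ 25.99°, λ = atan2(p_y, p_x) ≈ 162.53°.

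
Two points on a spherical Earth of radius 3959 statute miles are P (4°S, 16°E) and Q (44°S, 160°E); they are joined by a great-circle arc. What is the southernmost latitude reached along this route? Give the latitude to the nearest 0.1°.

The great circle lies in the plane with unit normal n̂ = (p₁ × p₂)/|p₁ × p₂|.
Here n̂_z ≈ +0.498; the vertex latitude is φ_max = arccos|n̂_z| ≈ 60.1°.
Check via Clairaut: cos φ_max = |cos φ₁| · sin C = cos(4.0°)·sin(150.0°) ≈ 0.498, again giving ≈ 60.1°.

≈ 60.1°S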